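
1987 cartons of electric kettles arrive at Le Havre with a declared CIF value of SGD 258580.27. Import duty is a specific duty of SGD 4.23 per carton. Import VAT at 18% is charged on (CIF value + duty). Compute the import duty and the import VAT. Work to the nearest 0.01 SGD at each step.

Import duty = 1987 × 4.23 = 8405.01
VAT base = CIF + duty = 258580.27 + 8405.01 = 266985.28
Import VAT = 266985.28 × 18% = 48057.35

Import duty: SGD 8405.01; import VAT: SGD 48057.35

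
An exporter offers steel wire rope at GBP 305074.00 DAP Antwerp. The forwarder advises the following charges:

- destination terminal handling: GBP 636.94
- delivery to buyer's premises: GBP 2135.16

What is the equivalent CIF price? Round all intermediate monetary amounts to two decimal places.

CIF price: GBP 302301.90

From DAP to CIF, the seller no longer bears: destination terminal, delivery.
CIF price = 305074.00 − 636.94 − 2135.16 = 302301.90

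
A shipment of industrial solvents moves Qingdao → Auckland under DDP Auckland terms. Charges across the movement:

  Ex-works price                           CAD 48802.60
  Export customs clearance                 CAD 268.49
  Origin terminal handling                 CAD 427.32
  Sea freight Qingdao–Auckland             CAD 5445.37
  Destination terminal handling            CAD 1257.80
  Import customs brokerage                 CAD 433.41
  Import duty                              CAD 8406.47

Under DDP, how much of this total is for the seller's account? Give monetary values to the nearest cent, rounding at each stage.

Seller's account: CAD 65041.46

DDP: the seller bears all costs including import duty.
Seller's account: goods 48802.60 + export clearance 268.49 + origin terminal 427.32 + freight 5445.37 + destination terminal 1257.80 + brokerage 433.41 + duty 8406.47 = 65041.46
Buyer's account: 0.00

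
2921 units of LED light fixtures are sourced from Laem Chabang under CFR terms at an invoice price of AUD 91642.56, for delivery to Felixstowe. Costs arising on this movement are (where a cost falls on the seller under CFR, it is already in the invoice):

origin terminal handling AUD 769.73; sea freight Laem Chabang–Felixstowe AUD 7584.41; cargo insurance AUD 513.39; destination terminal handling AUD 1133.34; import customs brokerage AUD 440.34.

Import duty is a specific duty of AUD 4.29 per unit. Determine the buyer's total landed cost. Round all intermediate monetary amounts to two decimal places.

Total landed cost: AUD 106260.72

CFR: the seller pays costs through ocean freight to the destination port, but not insurance.
Already in the invoice (seller's account under CFR): origin terminal, freight — exclude.
CIF value = CFR price + insurance = 91642.56 + 513.39 = 92155.95
Import duty = 2921 × 4.29 = 12531.09
Buyer bears: insurance 513.39 + destination terminal 1133.34 + brokerage 440.34 + duty 12531.09 = 14618.16
Landed cost = invoice 91642.56 + 14618.16 = 106260.72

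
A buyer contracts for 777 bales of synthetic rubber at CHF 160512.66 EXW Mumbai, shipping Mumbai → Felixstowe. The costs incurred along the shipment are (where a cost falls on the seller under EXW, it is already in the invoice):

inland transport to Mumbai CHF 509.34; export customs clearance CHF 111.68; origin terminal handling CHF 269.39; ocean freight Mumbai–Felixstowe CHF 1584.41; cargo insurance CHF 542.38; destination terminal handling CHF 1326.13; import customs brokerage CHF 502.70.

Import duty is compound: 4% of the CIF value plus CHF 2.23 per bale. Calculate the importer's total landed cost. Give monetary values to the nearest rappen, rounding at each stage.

EXW: the seller makes goods available at their premises; the buyer bears all onward costs.
CIF value = EXW price + inland to port + export clearance + origin terminal + freight + insurance = 160512.66 + 509.34 + 111.68 + 269.39 + 1584.41 + 542.38 = 163529.86
Ad valorem component: 163529.86 × 4% = 6541.19
Specific component: 777 × 2.23 = 1732.71
Import duty = 6541.19 + 1732.71 = 8273.90
Buyer bears: inland to port 509.34 + export clearance 111.68 + origin terminal 269.39 + freight 1584.41 + insurance 542.38 + destination terminal 1326.13 + brokerage 502.70 + duty 8273.90 = 13119.93
Landed cost = invoice 160512.66 + 13119.93 = 173632.59

Total landed cost: CHF 173632.59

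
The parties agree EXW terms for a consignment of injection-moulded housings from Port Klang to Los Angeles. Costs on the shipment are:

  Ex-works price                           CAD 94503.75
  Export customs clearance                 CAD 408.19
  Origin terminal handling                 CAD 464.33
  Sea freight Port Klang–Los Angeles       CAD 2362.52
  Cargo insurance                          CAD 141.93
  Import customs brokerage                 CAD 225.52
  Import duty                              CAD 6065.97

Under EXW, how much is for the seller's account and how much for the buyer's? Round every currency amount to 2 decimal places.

EXW: the seller makes goods available at their premises; the buyer bears all onward costs.
Seller's account: goods 94503.75 = 94503.75
Buyer's account: export clearance 408.19 + origin terminal 464.33 + freight 2362.52 + insurance 141.93 + brokerage 225.52 + duty 6065.97 = 9668.46

Seller: CAD 94503.75; buyer: CAD 9668.46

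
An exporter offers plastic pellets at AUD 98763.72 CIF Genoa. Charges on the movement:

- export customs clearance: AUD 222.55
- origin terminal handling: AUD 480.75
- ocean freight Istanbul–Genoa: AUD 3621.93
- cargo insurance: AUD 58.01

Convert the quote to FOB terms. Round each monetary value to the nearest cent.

FOB price: AUD 95083.78

Not relevant to the conversion: export clearance, origin terminal — on the seller under both CIF and FOB; already in the CIF price and stays in the FOB price.
From CIF to FOB, the seller no longer bears: freight, insurance.
FOB price = 98763.72 − 3621.93 − 58.01 = 95083.78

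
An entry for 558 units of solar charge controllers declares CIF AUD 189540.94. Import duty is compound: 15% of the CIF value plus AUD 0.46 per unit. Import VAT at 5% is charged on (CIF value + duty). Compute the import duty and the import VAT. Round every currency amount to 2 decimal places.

Import duty: AUD 28687.82; import VAT: AUD 10911.44

Ad valorem component: 189540.94 × 15% = 28431.14
Specific component: 558 × 0.46 = 256.68
Import duty = 28431.14 + 256.68 = 28687.82
VAT base = CIF + duty = 189540.94 + 28687.82 = 218228.76
Import VAT = 218228.76 × 5% = 10911.44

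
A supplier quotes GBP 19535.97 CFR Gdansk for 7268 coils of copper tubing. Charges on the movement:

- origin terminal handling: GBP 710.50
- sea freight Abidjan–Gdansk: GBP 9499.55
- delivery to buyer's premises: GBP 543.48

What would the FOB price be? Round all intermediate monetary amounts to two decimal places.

FOB price: GBP 10036.42

Not relevant to the conversion: origin terminal — on the seller under both CFR and FOB; already in the CFR price and stays in the FOB price. delivery — on the buyer under both terms; not part of either seller's price.
From CFR to FOB, the seller no longer bears: freight.
FOB price = 19535.97 − 9499.55 = 10036.42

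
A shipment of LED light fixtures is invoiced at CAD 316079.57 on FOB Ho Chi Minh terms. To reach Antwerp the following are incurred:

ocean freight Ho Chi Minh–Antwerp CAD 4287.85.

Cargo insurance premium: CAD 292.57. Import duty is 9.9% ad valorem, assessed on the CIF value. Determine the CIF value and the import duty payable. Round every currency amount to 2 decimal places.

CIF = FOB price + freight + insurance
CIF = 316079.57 + 4287.85 + 292.57 = 320659.99
Import duty = 320659.99 × 9.9% = 31745.34

CIF value: CAD 320659.99; import duty: CAD 31745.34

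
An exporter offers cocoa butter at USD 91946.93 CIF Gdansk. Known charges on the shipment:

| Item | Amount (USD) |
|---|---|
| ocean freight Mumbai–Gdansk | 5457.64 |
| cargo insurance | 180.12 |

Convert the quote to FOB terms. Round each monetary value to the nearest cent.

FOB price: USD 86309.17

From CIF to FOB, the seller no longer bears: freight, insurance.
FOB price = 91946.93 − 5457.64 − 180.12 = 86309.17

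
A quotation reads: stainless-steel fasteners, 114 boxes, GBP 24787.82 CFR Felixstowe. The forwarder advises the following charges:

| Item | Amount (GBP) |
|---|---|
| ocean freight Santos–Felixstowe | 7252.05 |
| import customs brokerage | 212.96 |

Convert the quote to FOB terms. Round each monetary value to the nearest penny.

FOB price: GBP 17535.77

Not relevant to the conversion: brokerage — on the buyer under both terms; not part of either seller's price.
From CFR to FOB, the seller no longer bears: freight.
FOB price = 24787.82 − 7252.05 = 17535.77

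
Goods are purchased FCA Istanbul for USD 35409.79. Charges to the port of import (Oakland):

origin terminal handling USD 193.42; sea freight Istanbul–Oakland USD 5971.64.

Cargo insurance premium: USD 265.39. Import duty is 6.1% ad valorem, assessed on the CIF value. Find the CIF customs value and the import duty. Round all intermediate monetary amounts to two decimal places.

CIF = FCA price + pre-shipment costs + freight + insurance
CIF = 35409.79 + 193.42 + 5971.64 + 265.39 = 41840.24
Import duty = 41840.24 × 6.1% = 2552.25

CIF value: USD 41840.24; import duty: USD 2552.25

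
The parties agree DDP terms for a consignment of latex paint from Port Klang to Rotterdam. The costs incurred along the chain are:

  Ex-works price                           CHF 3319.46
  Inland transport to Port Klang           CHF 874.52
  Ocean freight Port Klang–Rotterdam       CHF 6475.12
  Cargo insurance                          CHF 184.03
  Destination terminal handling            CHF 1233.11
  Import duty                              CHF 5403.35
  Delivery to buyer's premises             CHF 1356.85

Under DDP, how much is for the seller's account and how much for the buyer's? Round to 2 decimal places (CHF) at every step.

DDP: the seller bears all costs including import duty.
Seller's account: goods 3319.46 + inland to port 874.52 + freight 6475.12 + insurance 184.03 + destination terminal 1233.11 + duty 5403.35 + delivery 1356.85 = 18846.44
Buyer's account: 0.00

Seller: CHF 18846.44; buyer: CHF 0.00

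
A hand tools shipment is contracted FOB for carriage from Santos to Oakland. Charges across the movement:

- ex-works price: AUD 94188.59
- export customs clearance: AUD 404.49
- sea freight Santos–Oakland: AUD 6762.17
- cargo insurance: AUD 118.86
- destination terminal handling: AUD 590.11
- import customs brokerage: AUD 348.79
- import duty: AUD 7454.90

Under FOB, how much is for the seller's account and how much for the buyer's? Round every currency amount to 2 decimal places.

FOB: the seller bears costs until goods are on board at the origin port; the buyer bears freight, insurance and all costs thereafter.
Seller's account: goods 94188.59 + export clearance 404.49 = 94593.08
Buyer's account: freight 6762.17 + insurance 118.86 + destination terminal 590.11 + brokerage 348.79 + duty 7454.90 = 15274.83

Seller: AUD 94593.08; buyer: AUD 15274.83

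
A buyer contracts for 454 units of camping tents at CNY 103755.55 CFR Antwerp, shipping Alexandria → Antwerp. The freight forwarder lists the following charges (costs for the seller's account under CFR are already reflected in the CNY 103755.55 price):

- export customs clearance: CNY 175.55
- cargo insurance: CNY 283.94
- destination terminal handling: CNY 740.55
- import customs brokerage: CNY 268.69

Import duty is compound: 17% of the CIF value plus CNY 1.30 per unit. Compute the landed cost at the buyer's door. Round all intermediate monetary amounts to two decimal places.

Total landed cost: CNY 123325.64

CFR: the seller pays costs through ocean freight to the destination port, but not insurance.
Already in the invoice (seller's account under CFR): export clearance — exclude.
CIF value = CFR price + insurance = 103755.55 + 283.94 = 104039.49
Ad valorem component: 104039.49 × 17% = 17686.71
Specific component: 454 × 1.30 = 590.20
Import duty = 17686.71 + 590.20 = 18276.91
Buyer bears: insurance 283.94 + destination terminal 740.55 + brokerage 268.69 + duty 18276.91 = 19570.09
Landed cost = invoice 103755.55 + 19570.09 = 123325.64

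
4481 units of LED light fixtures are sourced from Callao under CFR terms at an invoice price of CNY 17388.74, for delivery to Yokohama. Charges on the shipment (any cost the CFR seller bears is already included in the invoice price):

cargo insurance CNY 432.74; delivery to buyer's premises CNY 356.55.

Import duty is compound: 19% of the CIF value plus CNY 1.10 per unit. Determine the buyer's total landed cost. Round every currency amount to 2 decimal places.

Total landed cost: CNY 26493.21

CFR: the seller pays costs through ocean freight to the destination port, but not insurance.
CIF value = CFR price + insurance = 17388.74 + 432.74 = 17821.48
Ad valorem component: 17821.48 × 19% = 3386.08
Specific component: 4481 × 1.10 = 4929.10
Import duty = 3386.08 + 4929.10 = 8315.18
Buyer bears: insurance 432.74 + delivery 356.55 + duty 8315.18 = 9104.47
Landed cost = invoice 17388.74 + 9104.47 = 26493.21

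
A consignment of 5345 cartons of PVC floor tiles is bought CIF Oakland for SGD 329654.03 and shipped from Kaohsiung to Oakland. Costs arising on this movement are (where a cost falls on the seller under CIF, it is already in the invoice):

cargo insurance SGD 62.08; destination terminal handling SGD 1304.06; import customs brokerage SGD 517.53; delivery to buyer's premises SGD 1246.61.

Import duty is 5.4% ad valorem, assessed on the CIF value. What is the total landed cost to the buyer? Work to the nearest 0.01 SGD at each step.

Total landed cost: SGD 350523.55

CIF: the seller pays costs through ocean freight and marine insurance to the destination port.
Already in the invoice (seller's account under CIF): insurance — exclude.
The CIF price already equals the CIF value: 329654.03
Import duty = 329654.03 × 5.4% = 17801.32
Buyer bears: destination terminal 1304.06 + brokerage 517.53 + delivery 1246.61 + duty 17801.32 = 20869.52
Landed cost = invoice 329654.03 + 20869.52 = 350523.55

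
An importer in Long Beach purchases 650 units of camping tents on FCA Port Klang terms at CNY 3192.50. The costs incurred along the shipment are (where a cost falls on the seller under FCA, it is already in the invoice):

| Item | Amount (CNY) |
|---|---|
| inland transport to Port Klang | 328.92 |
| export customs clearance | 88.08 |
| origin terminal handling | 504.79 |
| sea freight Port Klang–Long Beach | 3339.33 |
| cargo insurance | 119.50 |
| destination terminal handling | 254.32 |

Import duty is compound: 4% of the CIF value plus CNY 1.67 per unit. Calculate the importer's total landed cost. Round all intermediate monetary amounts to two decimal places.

FCA: the seller delivers export-cleared goods to the carrier; the buyer bears costs from that point.
Already in the invoice (seller's account under FCA): inland to port, export clearance — exclude.
CIF value = FCA price + origin terminal + freight + insurance = 3192.50 + 504.79 + 3339.33 + 119.50 = 7156.12
Ad valorem component: 7156.12 × 4% = 286.24
Specific component: 650 × 1.67 = 1085.50
Import duty = 286.24 + 1085.50 = 1371.74
Buyer bears: origin terminal 504.79 + freight 3339.33 + insurance 119.50 + destination terminal 254.32 + duty 1371.74 = 5589.68
Landed cost = invoice 3192.50 + 5589.68 = 8782.18

Total landed cost: CNY 8782.18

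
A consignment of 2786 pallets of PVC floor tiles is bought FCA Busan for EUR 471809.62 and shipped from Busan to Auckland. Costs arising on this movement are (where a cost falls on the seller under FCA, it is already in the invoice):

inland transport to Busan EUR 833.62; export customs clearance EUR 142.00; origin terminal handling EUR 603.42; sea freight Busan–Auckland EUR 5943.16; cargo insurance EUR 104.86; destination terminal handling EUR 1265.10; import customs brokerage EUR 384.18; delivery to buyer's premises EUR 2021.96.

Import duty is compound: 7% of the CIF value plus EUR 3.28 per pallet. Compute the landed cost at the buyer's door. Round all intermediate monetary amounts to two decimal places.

Total landed cost: EUR 524762.65

FCA: the seller delivers export-cleared goods to the carrier; the buyer bears costs from that point.
Already in the invoice (seller's account under FCA): inland to port, export clearance — exclude.
CIF value = FCA price + origin terminal + freight + insurance = 471809.62 + 603.42 + 5943.16 + 104.86 = 478461.06
Ad valorem component: 478461.06 × 7% = 33492.27
Specific component: 2786 × 3.28 = 9138.08
Import duty = 33492.27 + 9138.08 = 42630.35
Buyer bears: origin terminal 603.42 + freight 5943.16 + insurance 104.86 + destination terminal 1265.10 + brokerage 384.18 + delivery 2021.96 + duty 42630.35 = 52953.03
Landed cost = invoice 471809.62 + 52953.03 = 524762.65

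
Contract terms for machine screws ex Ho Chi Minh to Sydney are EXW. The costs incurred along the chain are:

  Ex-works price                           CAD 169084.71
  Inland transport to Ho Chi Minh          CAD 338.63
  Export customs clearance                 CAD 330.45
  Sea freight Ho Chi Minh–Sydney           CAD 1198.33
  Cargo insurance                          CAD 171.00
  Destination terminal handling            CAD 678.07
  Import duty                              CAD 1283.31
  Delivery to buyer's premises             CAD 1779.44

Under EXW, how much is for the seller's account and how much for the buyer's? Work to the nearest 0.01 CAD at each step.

Seller: CAD 169084.71; buyer: CAD 5779.23

EXW: the seller makes goods available at their premises; the buyer bears all onward costs.
Seller's account: goods 169084.71 = 169084.71
Buyer's account: inland to port 338.63 + export clearance 330.45 + freight 1198.33 + insurance 171.00 + destination terminal 678.07 + duty 1283.31 + delivery 1779.44 = 5779.23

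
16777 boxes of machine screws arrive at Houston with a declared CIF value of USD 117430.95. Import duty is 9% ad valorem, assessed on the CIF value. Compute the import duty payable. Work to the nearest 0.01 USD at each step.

Import duty = 117430.95 × 9% = 10568.79

Import duty: USD 10568.79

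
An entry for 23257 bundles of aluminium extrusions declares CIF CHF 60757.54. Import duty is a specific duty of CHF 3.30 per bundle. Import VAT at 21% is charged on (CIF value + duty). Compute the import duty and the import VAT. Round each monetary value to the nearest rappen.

Import duty = 23257 × 3.30 = 76748.10
VAT base = CIF + duty = 60757.54 + 76748.10 = 137505.64
Import VAT = 137505.64 × 21% = 28876.18

Import duty: CHF 76748.10; import VAT: CHF 28876.18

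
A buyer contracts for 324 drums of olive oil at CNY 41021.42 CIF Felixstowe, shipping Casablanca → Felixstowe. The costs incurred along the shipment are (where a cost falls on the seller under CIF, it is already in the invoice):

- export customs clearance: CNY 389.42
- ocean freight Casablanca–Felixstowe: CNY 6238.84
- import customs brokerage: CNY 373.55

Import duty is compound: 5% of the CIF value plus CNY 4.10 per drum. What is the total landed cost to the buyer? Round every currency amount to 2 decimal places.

Total landed cost: CNY 44774.44

CIF: the seller pays costs through ocean freight and marine insurance to the destination port.
Already in the invoice (seller's account under CIF): export clearance, freight — exclude.
The CIF price already equals the CIF value: 41021.42
Ad valorem component: 41021.42 × 5% = 2051.07
Specific component: 324 × 4.10 = 1328.40
Import duty = 2051.07 + 1328.40 = 3379.47
Buyer bears: brokerage 373.55 + duty 3379.47 = 3753.02
Landed cost = invoice 41021.42 + 3753.02 = 44774.44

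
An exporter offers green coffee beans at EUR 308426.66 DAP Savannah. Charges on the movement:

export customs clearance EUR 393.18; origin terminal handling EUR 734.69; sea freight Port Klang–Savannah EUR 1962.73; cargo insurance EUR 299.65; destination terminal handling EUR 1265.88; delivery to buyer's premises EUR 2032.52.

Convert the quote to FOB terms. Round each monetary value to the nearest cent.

FOB price: EUR 302865.88

Not relevant to the conversion: origin terminal, export clearance — on the seller under both DAP and FOB; already in the DAP price and stays in the FOB price.
From DAP to FOB, the seller no longer bears: freight, insurance, destination terminal, delivery.
FOB price = 308426.66 − 1962.73 − 299.65 − 1265.88 − 2032.52 = 302865.88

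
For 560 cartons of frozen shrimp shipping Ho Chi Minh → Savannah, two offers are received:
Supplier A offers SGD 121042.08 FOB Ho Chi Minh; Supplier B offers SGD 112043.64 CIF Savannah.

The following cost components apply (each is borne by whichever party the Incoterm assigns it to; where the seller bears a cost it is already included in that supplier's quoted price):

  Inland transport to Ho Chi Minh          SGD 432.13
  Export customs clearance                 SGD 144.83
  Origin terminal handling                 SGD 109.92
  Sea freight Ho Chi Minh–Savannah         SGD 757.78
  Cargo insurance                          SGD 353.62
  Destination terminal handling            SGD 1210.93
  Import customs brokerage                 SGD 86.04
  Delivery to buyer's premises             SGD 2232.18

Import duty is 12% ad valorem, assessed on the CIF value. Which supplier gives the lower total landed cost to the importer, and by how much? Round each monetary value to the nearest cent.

Supplier B is cheaper by SGD 11323.02

Supplier A (FOB):
CIF value = FOB price + freight + insurance = 121042.08 + 757.78 + 353.62 = 122153.48
Import duty = 122153.48 × 12% = 14658.42
Buyer bears (A): 757.78 + 353.62 + 1210.93 + 86.04 + 2232.18 = 4640.55
Landed cost (A) = invoice 121042.08 + 4640.55 + duty 14658.42 = 140341.05
Supplier B (CIF):
The CIF price already equals the CIF value: 112043.64
Import duty = 112043.64 × 12% = 13445.24
Buyer bears (B): 1210.93 + 86.04 + 2232.18 = 3529.15
Landed cost (B) = invoice 112043.64 + 3529.15 + duty 13445.24 = 129018.03
Difference = |140341.05 − 129018.03| = 11323.02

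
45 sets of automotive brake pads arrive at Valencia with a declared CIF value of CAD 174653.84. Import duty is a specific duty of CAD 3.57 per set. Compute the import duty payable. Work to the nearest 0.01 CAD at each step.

Import duty: CAD 160.65

Import duty = 45 × 3.57 = 160.65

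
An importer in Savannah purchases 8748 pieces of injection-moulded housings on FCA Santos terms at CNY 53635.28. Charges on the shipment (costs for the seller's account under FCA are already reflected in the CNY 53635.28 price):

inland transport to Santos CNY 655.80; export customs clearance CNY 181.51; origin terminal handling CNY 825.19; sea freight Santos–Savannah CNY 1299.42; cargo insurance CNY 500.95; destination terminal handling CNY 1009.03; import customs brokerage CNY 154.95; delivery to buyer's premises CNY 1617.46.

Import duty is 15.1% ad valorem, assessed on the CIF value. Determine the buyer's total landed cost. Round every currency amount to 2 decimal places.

Total landed cost: CNY 67537.67

FCA: the seller delivers export-cleared goods to the carrier; the buyer bears costs from that point.
Already in the invoice (seller's account under FCA): inland to port, export clearance — exclude.
CIF value = FCA price + origin terminal + freight + insurance = 53635.28 + 825.19 + 1299.42 + 500.95 = 56260.84
Import duty = 56260.84 × 15.1% = 8495.39
Buyer bears: origin terminal 825.19 + freight 1299.42 + insurance 500.95 + destination terminal 1009.03 + brokerage 154.95 + delivery 1617.46 + duty 8495.39 = 13902.39
Landed cost = invoice 53635.28 + 13902.39 = 67537.67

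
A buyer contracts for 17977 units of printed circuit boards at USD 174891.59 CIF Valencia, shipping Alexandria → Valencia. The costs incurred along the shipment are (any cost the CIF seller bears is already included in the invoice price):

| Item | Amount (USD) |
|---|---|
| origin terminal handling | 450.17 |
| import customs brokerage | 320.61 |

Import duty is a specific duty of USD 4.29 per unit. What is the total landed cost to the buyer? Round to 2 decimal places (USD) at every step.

Total landed cost: USD 252333.53

CIF: the seller pays costs through ocean freight and marine insurance to the destination port.
Already in the invoice (seller's account under CIF): origin terminal — exclude.
The CIF price already equals the CIF value: 174891.59
Import duty = 17977 × 4.29 = 77121.33
Buyer bears: brokerage 320.61 + duty 77121.33 = 77441.94
Landed cost = invoice 174891.59 + 77441.94 = 252333.53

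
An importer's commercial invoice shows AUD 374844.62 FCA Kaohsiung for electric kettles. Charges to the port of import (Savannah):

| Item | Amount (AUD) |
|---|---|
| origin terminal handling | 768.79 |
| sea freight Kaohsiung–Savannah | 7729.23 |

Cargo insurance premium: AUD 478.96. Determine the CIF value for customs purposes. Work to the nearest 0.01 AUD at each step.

CIF value: AUD 383821.60

CIF = FCA price + pre-shipment costs + freight + insurance
CIF = 374844.62 + 768.79 + 7729.23 + 478.96 = 383821.60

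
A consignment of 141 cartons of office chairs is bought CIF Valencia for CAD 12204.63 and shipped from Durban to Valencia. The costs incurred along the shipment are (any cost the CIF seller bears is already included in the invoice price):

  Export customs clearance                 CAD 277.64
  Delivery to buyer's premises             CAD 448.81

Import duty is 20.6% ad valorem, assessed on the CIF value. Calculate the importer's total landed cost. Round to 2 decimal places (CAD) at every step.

Total landed cost: CAD 15167.59

CIF: the seller pays costs through ocean freight and marine insurance to the destination port.
Already in the invoice (seller's account under CIF): export clearance — exclude.
The CIF price already equals the CIF value: 12204.63
Import duty = 12204.63 × 20.6% = 2514.15
Buyer bears: delivery 448.81 + duty 2514.15 = 2962.96
Landed cost = invoice 12204.63 + 2962.96 = 15167.59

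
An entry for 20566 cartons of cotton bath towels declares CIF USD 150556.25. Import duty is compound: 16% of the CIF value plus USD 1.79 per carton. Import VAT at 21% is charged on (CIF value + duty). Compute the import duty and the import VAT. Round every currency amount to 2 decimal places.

Ad valorem component: 150556.25 × 16% = 24089.00
Specific component: 20566 × 1.79 = 36813.14
Import duty = 24089.00 + 36813.14 = 60902.14
VAT base = CIF + duty = 150556.25 + 60902.14 = 211458.39
Import VAT = 211458.39 × 21% = 44406.26

Import duty: USD 60902.14; import VAT: USD 44406.26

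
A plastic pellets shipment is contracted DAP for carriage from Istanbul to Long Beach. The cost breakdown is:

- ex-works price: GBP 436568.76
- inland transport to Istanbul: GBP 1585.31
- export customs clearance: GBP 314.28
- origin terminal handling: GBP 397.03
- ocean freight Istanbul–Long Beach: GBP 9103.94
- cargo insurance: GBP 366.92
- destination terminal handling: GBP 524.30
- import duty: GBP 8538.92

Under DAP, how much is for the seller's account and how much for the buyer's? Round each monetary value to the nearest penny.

Seller: GBP 448860.54; buyer: GBP 8538.92

DAP: the seller bears all costs to the named destination except import duty and clearance.
Seller's account: goods 436568.76 + inland to port 1585.31 + export clearance 314.28 + origin terminal 397.03 + freight 9103.94 + insurance 366.92 + destination terminal 524.30 = 448860.54
Buyer's account: duty 8538.92 = 8538.92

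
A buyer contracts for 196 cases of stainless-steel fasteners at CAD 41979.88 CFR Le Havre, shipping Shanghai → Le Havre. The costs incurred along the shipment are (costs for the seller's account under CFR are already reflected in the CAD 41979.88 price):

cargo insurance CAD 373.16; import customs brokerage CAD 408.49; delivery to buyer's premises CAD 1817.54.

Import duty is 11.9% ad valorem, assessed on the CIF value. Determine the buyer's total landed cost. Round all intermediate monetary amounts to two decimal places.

CFR: the seller pays costs through ocean freight to the destination port, but not insurance.
CIF value = CFR price + insurance = 41979.88 + 373.16 = 42353.04
Import duty = 42353.04 × 11.9% = 5040.01
Buyer bears: insurance 373.16 + brokerage 408.49 + delivery 1817.54 + duty 5040.01 = 7639.20
Landed cost = invoice 41979.88 + 7639.20 = 49619.08

Total landed cost: CAD 49619.08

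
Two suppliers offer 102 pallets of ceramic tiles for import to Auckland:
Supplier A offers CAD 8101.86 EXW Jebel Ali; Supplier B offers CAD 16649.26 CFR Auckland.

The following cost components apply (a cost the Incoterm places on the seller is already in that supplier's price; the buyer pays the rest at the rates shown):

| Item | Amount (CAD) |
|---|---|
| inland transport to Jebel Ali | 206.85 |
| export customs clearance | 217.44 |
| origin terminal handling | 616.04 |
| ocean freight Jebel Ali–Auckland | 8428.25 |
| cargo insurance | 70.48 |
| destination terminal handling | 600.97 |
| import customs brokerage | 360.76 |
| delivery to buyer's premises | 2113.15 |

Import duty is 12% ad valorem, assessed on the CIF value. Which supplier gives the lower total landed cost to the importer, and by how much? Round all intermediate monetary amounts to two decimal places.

Supplier B is cheaper by CAD 1031.72

Supplier A (EXW):
CIF value = EXW price + inland to port + export clearance + origin terminal + freight + insurance = 8101.86 + 206.85 + 217.44 + 616.04 + 8428.25 + 70.48 = 17640.92
Import duty = 17640.92 × 12% = 2116.91
Buyer bears (A): 206.85 + 217.44 + 616.04 + 8428.25 + 70.48 + 600.97 + 360.76 + 2113.15 = 12613.94
Landed cost (A) = invoice 8101.86 + 12613.94 + duty 2116.91 = 22832.71
Supplier B (CFR):
CIF value = CFR price + insurance = 16649.26 + 70.48 = 16719.74
Import duty = 16719.74 × 12% = 2006.37
Buyer bears (B): 70.48 + 600.97 + 360.76 + 2113.15 = 3145.36
Landed cost (B) = invoice 16649.26 + 3145.36 + duty 2006.37 = 21800.99
Difference = |22832.71 − 21800.99| = 1031.72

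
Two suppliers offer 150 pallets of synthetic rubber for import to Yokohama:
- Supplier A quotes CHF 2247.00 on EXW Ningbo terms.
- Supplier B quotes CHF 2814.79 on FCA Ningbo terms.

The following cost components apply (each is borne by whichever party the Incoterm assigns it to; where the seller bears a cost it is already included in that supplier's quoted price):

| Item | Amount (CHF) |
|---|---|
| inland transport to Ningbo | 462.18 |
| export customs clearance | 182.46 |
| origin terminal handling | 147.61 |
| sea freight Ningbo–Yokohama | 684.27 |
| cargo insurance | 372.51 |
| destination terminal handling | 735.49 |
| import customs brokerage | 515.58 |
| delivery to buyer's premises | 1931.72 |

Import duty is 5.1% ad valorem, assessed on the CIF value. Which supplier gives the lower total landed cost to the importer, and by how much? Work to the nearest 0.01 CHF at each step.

Supplier A (EXW):
CIF value = EXW price + inland to port + export clearance + origin terminal + freight + insurance = 2247.00 + 462.18 + 182.46 + 147.61 + 684.27 + 372.51 = 4096.03
Import duty = 4096.03 × 5.1% = 208.90
Buyer bears (A): 462.18 + 182.46 + 147.61 + 684.27 + 372.51 + 735.49 + 515.58 + 1931.72 = 5031.82
Landed cost (A) = invoice 2247.00 + 5031.82 + duty 208.90 = 7487.72
Supplier B (FCA):
CIF value = FCA price + origin terminal + freight + insurance = 2814.79 + 147.61 + 684.27 + 372.51 = 4019.18
Import duty = 4019.18 × 5.1% = 204.98
Buyer bears (B): 147.61 + 684.27 + 372.51 + 735.49 + 515.58 + 1931.72 = 4387.18
Landed cost (B) = invoice 2814.79 + 4387.18 + duty 204.98 = 7406.95
Difference = |7487.72 − 7406.95| = 80.77

Supplier B is cheaper by CHF 80.77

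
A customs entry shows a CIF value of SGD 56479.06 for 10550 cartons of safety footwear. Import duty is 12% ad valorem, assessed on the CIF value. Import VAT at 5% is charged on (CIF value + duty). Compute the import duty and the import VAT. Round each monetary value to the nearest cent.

Import duty = 56479.06 × 12% = 6777.49
VAT base = CIF + duty = 56479.06 + 6777.49 = 63256.55
Import VAT = 63256.55 × 5% = 3162.83

Import duty: SGD 6777.49; import VAT: SGD 3162.83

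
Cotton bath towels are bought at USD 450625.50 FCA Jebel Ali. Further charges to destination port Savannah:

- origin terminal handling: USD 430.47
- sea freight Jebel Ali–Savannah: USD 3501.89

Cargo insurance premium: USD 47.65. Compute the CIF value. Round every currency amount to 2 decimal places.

CIF value: USD 454605.51

CIF = FCA price + pre-shipment costs + freight + insurance
CIF = 450625.50 + 430.47 + 3501.89 + 47.65 = 454605.51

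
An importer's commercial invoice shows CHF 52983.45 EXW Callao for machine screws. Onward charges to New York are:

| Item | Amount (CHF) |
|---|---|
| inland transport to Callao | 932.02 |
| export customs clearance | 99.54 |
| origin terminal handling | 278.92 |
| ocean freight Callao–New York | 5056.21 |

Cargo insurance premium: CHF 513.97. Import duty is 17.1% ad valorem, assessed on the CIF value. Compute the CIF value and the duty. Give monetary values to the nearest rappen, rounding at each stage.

CIF = EXW price + pre-shipment costs + freight + insurance
CIF = 52983.45 + 932.02 + 99.54 + 278.92 + 5056.21 + 513.97 = 59864.11
Import duty = 59864.11 × 17.1% = 10236.76

CIF value: CHF 59864.11; import duty: CHF 10236.76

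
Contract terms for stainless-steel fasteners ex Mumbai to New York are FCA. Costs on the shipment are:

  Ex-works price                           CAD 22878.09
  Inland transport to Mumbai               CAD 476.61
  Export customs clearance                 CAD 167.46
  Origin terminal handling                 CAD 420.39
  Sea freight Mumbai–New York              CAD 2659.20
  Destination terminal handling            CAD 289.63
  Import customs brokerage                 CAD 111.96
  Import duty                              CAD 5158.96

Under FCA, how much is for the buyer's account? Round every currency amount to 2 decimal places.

FCA: the seller delivers export-cleared goods to the carrier; the buyer bears costs from that point.
Seller's account: goods 22878.09 + inland to port 476.61 + export clearance 167.46 = 23522.16
Buyer's account: origin terminal 420.39 + freight 2659.20 + destination terminal 289.63 + brokerage 111.96 + duty 5158.96 = 8640.14

Buyer's account: CAD 8640.14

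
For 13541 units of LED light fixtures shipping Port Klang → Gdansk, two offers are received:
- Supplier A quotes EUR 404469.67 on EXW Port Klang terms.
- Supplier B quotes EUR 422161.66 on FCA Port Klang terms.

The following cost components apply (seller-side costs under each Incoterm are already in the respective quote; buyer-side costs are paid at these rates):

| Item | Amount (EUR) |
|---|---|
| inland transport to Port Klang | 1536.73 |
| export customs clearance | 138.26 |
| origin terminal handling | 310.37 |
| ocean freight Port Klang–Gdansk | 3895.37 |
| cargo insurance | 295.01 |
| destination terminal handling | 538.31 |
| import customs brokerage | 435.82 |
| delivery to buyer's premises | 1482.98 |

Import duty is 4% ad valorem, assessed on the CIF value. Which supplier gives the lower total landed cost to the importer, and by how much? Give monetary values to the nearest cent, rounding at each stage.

Supplier A is cheaper by EUR 16657.68

Supplier A (EXW):
CIF value = EXW price + inland to port + export clearance + origin terminal + freight + insurance = 404469.67 + 1536.73 + 138.26 + 310.37 + 3895.37 + 295.01 = 410645.41
Import duty = 410645.41 × 4% = 16425.82
Buyer bears (A): 1536.73 + 138.26 + 310.37 + 3895.37 + 295.01 + 538.31 + 435.82 + 1482.98 = 8632.85
Landed cost (A) = invoice 404469.67 + 8632.85 + duty 16425.82 = 429528.34
Supplier B (FCA):
CIF value = FCA price + origin terminal + freight + insurance = 422161.66 + 310.37 + 3895.37 + 295.01 = 426662.41
Import duty = 426662.41 × 4% = 17066.50
Buyer bears (B): 310.37 + 3895.37 + 295.01 + 538.31 + 435.82 + 1482.98 = 6957.86
Landed cost (B) = invoice 422161.66 + 6957.86 + duty 17066.50 = 446186.02
Difference = |429528.34 − 446186.02| = 16657.68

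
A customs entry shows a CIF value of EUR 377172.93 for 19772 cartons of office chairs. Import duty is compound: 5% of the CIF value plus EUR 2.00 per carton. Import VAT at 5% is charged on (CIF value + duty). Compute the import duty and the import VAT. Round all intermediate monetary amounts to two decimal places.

Import duty: EUR 58402.65; import VAT: EUR 21778.78

Ad valorem component: 377172.93 × 5% = 18858.65
Specific component: 19772 × 2.00 = 39544.00
Import duty = 18858.65 + 39544.00 = 58402.65
VAT base = CIF + duty = 377172.93 + 58402.65 = 435575.58
Import VAT = 435575.58 × 5% = 21778.78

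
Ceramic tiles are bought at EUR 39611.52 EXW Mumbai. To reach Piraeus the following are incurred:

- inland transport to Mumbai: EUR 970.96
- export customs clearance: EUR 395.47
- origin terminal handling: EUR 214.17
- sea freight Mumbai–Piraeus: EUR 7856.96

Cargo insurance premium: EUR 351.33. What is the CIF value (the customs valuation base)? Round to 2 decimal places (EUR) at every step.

CIF value: EUR 49400.41

CIF = EXW price + pre-shipment costs + freight + insurance
CIF = 39611.52 + 970.96 + 395.47 + 214.17 + 7856.96 + 351.33 = 49400.41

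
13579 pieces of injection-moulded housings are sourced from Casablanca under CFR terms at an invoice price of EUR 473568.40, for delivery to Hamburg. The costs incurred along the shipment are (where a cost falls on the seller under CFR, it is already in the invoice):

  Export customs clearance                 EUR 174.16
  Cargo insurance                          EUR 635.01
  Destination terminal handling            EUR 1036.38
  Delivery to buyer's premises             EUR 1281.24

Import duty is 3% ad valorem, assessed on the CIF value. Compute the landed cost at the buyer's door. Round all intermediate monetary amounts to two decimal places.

CFR: the seller pays costs through ocean freight to the destination port, but not insurance.
Already in the invoice (seller's account under CFR): export clearance — exclude.
CIF value = CFR price + insurance = 473568.40 + 635.01 = 474203.41
Import duty = 474203.41 × 3% = 14226.10
Buyer bears: insurance 635.01 + destination terminal 1036.38 + delivery 1281.24 + duty 14226.10 = 17178.73
Landed cost = invoice 473568.40 + 17178.73 = 490747.13

Total landed cost: EUR 490747.13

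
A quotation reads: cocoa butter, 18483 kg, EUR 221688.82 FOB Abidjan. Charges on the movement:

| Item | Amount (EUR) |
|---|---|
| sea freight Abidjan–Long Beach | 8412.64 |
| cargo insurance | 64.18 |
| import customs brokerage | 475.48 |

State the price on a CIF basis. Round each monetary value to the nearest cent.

CIF price: EUR 230165.64

Not relevant to the conversion: brokerage — on the buyer under both terms; not part of either seller's price.
From FOB to CIF, the seller additionally bears: freight, insurance.
CIF price = 221688.82 + 8412.64 + 64.18 = 230165.64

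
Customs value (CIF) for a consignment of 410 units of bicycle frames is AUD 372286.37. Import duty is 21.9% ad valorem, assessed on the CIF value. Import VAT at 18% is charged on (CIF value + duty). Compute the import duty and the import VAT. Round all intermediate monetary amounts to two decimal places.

Import duty = 372286.37 × 21.9% = 81530.72
VAT base = CIF + duty = 372286.37 + 81530.72 = 453817.09
Import VAT = 453817.09 × 18% = 81687.08

Import duty: AUD 81530.72; import VAT: AUD 81687.08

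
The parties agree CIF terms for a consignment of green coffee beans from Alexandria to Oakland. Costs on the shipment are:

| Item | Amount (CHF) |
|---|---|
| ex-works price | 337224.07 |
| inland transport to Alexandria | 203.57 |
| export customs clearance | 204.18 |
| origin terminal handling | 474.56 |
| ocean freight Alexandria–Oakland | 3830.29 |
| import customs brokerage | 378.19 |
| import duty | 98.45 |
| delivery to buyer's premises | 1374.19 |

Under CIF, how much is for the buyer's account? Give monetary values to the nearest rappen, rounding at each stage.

Buyer's account: CHF 1850.83

CIF: the seller pays costs through ocean freight and marine insurance to the destination port.
Seller's account: goods 337224.07 + inland to port 203.57 + export clearance 204.18 + origin terminal 474.56 + freight 3830.29 = 341936.67
Buyer's account: brokerage 378.19 + duty 98.45 + delivery 1374.19 = 1850.83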